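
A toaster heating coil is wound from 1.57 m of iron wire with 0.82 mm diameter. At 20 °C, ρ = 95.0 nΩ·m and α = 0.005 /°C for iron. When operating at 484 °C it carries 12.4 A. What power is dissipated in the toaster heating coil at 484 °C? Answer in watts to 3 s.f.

144 W

ρ = 95.0 nΩ·m = 9.50×10^-8 Ω·m
A = π(d/2)² = π(4.1000e-04 m)² = 5.281e-07 m²
R₍20₎ = ρL/A = (9.50×10^-8)(1.57)/(5.281e-07) = 0.2824 Ω
R₍484₎ = R₍20₎(1 + αΔT) = 0.2824 × (1 + 0.005×464) = 0.9377 Ω
P = I²R = (12.4)² × 0.9377 = 144 W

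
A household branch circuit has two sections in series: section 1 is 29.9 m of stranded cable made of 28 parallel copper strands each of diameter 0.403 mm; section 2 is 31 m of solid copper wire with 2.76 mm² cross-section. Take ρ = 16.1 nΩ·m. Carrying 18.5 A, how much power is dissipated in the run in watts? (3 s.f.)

ρ = 16.1 nΩ·m = 1.61×10^-8 Ω·m
Section 1: A_strand = π(2.0150e-04)² = 1.276e-07 m²; R₁ = ρL/(N·A_s) = (1.61×10^-8)(29.9)/(28×1.276e-07) = 0.1348 Ω
Section 2: A = 2.76 mm² = 2.760e-06 m²
R₂ = (1.61×10^-8)(31)/(2.760e-06) = 0.1808 Ω
R = R₁ + R₂ = 0.3156 Ω
P = I²R = (18.5)² × 0.3156 = 108 W

108 W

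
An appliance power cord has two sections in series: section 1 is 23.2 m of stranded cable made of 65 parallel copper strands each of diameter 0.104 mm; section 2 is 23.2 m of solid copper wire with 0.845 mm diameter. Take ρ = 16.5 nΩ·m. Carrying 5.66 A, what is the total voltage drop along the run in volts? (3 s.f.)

7.79 V

ρ = 16.5 nΩ·m = 1.65×10^-8 Ω·m
Section 1: A_strand = π(5.2000e-05)² = 8.495e-09 m²; R₁ = ρL/(N·A_s) = (1.65×10^-8)(23.2)/(65×8.495e-09) = 0.6933 Ω
Section 2: A = π(d/2)² = π(4.2250e-04 m)² = 5.608e-07 m²
R₂ = (1.65×10^-8)(23.2)/(5.608e-07) = 0.6826 Ω
R = R₁ + R₂ = 1.376 Ω
V = IR = 5.66 × 1.376 = 7.79 V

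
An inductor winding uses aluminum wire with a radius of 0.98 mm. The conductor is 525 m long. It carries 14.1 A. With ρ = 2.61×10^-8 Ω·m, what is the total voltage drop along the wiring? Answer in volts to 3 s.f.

A = πr² = π(9.8000e-04 m)² = 3.017e-06 m²
R = ρL/A = (2.61×10^-8)(525)/(3.017e-06) = 4.541 Ω
V = IR = 14.1 × 4.541 = 64.0 V

64.0 V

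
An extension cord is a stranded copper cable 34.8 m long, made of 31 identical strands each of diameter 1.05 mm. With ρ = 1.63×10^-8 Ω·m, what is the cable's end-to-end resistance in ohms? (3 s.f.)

0.0211 Ω

A_strand = π(5.2500e-04 m)² = 8.659e-07 m²
R_strand = ρL/A = (1.63×10^-8)(34.8)/(8.659e-07) = 0.6551 Ω
R_total = R_strand/N = 0.6551/31 = 0.0211 Ω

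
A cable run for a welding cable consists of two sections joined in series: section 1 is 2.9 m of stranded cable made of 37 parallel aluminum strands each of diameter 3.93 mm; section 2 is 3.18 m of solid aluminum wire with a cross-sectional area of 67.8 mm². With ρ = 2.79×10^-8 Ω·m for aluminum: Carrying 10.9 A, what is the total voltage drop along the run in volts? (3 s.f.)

Section 1: A_strand = π(1.9650e-03)² = 1.213e-05 m²; R₁ = ρL/(N·A_s) = (2.79×10^-8)(2.9)/(37×1.213e-05) = 1.803×10^-4 Ω
Section 2: A = 67.8 mm² = 6.780e-05 m²
R₂ = (2.79×10^-8)(3.18)/(6.780e-05) = 0.001309 Ω
R = R₁ + R₂ = 0.001489 Ω
V = IR = 10.9 × 0.001489 = 0.0162 V

0.0162 V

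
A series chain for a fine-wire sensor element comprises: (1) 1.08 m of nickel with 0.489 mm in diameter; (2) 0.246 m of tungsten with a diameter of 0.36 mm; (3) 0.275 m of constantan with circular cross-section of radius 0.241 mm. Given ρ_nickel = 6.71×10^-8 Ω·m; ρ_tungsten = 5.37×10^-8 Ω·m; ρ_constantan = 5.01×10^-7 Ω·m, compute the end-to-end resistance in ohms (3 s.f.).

Seg 1: A = π(d/2)² = π(2.4450e-04 m)² = 1.878e-07 m²
R_1 = (6.71×10^-8)(1.08)/(1.878e-07) = 0.3859 Ω
Seg 2: A = π(d/2)² = π(1.8000e-04 m)² = 1.018e-07 m²
R_2 = (5.37×10^-8)(0.246)/(1.018e-07) = 0.1298 Ω
Seg 3: A = πr² = π(2.4100e-04 m)² = 1.825e-07 m²
R_3 = (5.01×10^-7)(0.275)/(1.825e-07) = 0.7551 Ω
R_total = R_1 + R_2 + R_3 = 1.27 Ω

1.27 Ω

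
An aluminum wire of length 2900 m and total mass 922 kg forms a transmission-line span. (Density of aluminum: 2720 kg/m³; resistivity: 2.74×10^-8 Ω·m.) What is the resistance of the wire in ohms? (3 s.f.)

0.680 Ω

A = m/(density·L) = 922/(2720×2900) = 1.1689e-04 m²
R = ρL/A = (2.74×10^-8)(2900)/(1.1689e-04) = 0.680 Ω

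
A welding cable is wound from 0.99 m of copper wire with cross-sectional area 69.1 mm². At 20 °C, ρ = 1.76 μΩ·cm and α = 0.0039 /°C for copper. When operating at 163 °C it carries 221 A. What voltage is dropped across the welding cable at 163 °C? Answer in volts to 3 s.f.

ρ = 1.76 μΩ·cm = 1.76×10^-8 Ω·m
A = 69.1 mm² = 6.910e-05 m²
R₍20₎ = ρL/A = (1.76×10^-8)(0.99)/(6.910e-05) = 2.522×10^-4 Ω
R₍163₎ = R₍20₎(1 + αΔT) = 2.522×10^-4 × (1 + 0.0039×143) = 3.928×10^-4 Ω
V = IR = 221 × 3.928×10^-4 = 0.0868 V

0.0868 V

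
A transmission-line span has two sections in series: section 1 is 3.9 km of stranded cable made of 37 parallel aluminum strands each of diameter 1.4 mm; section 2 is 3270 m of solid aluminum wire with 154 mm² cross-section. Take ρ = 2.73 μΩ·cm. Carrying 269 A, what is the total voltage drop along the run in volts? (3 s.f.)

ρ = 2.73 μΩ·cm = 2.73×10^-8 Ω·m
Section 1: A_strand = π(7.0000e-04)² = 1.539e-06 m²; R₁ = ρL/(N·A_s) = (2.73×10^-8)(3900)/(37×1.539e-06) = 1.869 Ω
Section 2: A = 154 mm² = 1.540e-04 m²
R₂ = (2.73×10^-8)(3270)/(1.540e-04) = 0.5797 Ω
R = R₁ + R₂ = 2.449 Ω
V = IR = 269 × 2.449 = 659 V

659 V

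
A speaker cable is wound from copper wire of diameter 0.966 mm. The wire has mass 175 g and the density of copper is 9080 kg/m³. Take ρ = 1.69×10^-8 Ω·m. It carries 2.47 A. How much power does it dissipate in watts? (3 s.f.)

A = π(d/2)² = π(4.8300e-04 m)² = 7.3290e-07 m²
L = m/(density·A) = 0.175/(9080×7.3290e-07) = 26.3 m
R = ρL/A = (1.69×10^-8)(26.3)/(7.3290e-07) = 0.6064 Ω
P = I²R = (2.47)² × 0.6064 = 3.70 W

3.70 W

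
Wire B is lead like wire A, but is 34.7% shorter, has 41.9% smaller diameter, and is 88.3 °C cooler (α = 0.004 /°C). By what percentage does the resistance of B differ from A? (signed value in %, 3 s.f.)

R ∝ ρL/d² with ρ ∝ (1+αΔT), so R_B/R_A = (1 − 34.7/100) × (1 − 41.9/100)⁻² × (1 − 0.004×88.3)
= 0.653 × 2.962 × 0.6468 = 1.251
(R_B − R_A)/R_A = 1.251 − 1 = 25.1%

25.1%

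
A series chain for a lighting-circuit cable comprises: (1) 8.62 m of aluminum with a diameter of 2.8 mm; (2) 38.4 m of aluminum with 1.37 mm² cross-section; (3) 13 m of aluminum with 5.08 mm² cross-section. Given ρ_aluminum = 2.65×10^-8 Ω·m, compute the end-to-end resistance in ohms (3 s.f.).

Seg 1: A = π(d/2)² = π(1.4000e-03 m)² = 6.158e-06 m²
R_1 = (2.65×10^-8)(8.62)/(6.158e-06) = 0.0371 Ω
Seg 2: A = 1.37 mm² = 1.370e-06 m²
R_2 = (2.65×10^-8)(38.4)/(1.370e-06) = 0.7428 Ω
Seg 3: A = 5.08 mm² = 5.080e-06 m²
R_3 = (2.65×10^-8)(13)/(5.080e-06) = 0.06781 Ω
R_total = R_1 + R_2 + R_3 = 0.848 Ω

0.848 Ω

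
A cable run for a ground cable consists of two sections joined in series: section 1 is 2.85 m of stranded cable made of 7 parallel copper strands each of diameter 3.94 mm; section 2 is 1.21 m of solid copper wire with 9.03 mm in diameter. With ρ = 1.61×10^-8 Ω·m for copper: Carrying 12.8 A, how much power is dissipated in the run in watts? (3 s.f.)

0.138 W

Section 1: A_strand = π(1.9700e-03)² = 1.219e-05 m²; R₁ = ρL/(N·A_s) = (1.61×10^-8)(2.85)/(7×1.219e-05) = 5.376×10^-4 Ω
Section 2: A = π(d/2)² = π(4.5150e-03 m)² = 6.404e-05 m²
R₂ = (1.61×10^-8)(1.21)/(6.404e-05) = 3.042×10^-4 Ω
R = R₁ + R₂ = 8.418×10^-4 Ω
P = I²R = (12.8)² × 8.418×10^-4 = 0.138 W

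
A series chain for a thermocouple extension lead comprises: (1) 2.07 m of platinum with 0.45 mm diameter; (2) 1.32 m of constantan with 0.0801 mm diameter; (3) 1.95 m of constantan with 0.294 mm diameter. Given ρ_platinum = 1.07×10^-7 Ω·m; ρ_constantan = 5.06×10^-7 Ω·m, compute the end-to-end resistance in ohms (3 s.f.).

148 Ω

Seg 1: A = π(d/2)² = π(2.2500e-04 m)² = 1.590e-07 m²
R_1 = (1.07×10^-7)(2.07)/(1.590e-07) = 1.393 Ω
Seg 2: A = π(d/2)² = π(4.0050e-05 m)² = 5.039e-09 m²
R_2 = (5.06×10^-7)(1.32)/(5.039e-09) = 132.5 Ω
Seg 3: A = π(d/2)² = π(1.4700e-04 m)² = 6.789e-08 m²
R_3 = (5.06×10^-7)(1.95)/(6.789e-08) = 14.53 Ω
R_total = R_1 + R_2 + R_3 = 148 Ω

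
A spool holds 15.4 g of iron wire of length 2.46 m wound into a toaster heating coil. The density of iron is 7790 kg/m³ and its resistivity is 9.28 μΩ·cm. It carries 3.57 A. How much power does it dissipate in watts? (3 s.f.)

ρ = 9.28 μΩ·cm = 9.28×10^-8 Ω·m
A = m/(density·L) = 0.0154/(7790×2.46) = 8.0362e-07 m²
R = ρL/A = (9.28×10^-8)(2.46)/(8.0362e-07) = 0.2841 Ω
P = I²R = (3.57)² × 0.2841 = 3.62 W

3.62 W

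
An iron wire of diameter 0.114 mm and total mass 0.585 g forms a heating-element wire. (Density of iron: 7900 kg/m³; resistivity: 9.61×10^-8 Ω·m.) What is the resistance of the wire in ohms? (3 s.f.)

68.3 Ω

A = π(d/2)² = π(5.7000e-05 m)² = 1.0207e-08 m²
L = m/(density·A) = 5.850×10^-4/(7900×1.0207e-08) = 7.255 m
R = ρL/A = (9.61×10^-8)(7.255)/(1.0207e-08) = 68.3 Ω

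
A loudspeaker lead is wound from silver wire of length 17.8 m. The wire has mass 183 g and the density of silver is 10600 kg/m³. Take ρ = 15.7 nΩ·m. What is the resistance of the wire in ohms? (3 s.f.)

ρ = 15.7 nΩ·m = 1.57×10^-8 Ω·m
A = m/(density·L) = 0.183/(10600×17.8) = 9.6990e-07 m²
R = ρL/A = (1.57×10^-8)(17.8)/(9.6990e-07) = 0.288 Ω

0.288 Ω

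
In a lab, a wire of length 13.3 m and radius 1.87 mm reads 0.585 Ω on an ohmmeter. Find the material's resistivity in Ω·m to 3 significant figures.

4.83×10^-7 Ω·m

A = πr² = π(1.8700e-03 m)² = 1.099e-05 m²
ρ = RA/L = (0.585)(1.099e-05)/(13.3) = 4.83×10^-7 Ω·m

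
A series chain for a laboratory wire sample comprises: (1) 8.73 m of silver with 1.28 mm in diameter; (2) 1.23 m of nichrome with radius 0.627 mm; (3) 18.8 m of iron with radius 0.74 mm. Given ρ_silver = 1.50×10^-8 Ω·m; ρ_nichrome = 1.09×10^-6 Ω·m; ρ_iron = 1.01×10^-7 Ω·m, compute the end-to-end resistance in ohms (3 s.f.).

2.29 Ω

Seg 1: A = π(d/2)² = π(6.4000e-04 m)² = 1.287e-06 m²
R_1 = (1.50×10^-8)(8.73)/(1.287e-06) = 0.1018 Ω
Seg 2: A = πr² = π(6.2700e-04 m)² = 1.235e-06 m²
R_2 = (1.09×10^-6)(1.23)/(1.235e-06) = 1.086 Ω
Seg 3: A = πr² = π(7.4000e-04 m)² = 1.720e-06 m²
R_3 = (1.01×10^-7)(18.8)/(1.720e-06) = 1.104 Ω
R_total = R_1 + R_2 + R_3 = 2.29 Ω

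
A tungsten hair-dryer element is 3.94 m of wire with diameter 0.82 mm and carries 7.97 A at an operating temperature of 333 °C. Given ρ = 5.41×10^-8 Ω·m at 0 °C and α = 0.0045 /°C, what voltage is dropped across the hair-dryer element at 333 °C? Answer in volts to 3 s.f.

8.04 V

A = π(d/2)² = π(4.1000e-04 m)² = 5.281e-07 m²
R₍0₎ = ρL/A = (5.41×10^-8)(3.94)/(5.281e-07) = 0.4036 Ω
R₍333₎ = R₍0₎(1 + αΔT) = 0.4036 × (1 + 0.0045×333) = 1.008 Ω
V = IR = 7.97 × 1.008 = 8.04 V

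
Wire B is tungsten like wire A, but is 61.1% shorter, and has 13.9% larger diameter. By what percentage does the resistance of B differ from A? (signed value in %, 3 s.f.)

R ∝ L/d², so R_B/R_A = (1 − 61.1/100) × (1 + 13.9/100)⁻²
= 0.389 × 0.7708 = 0.2999
(R_B − R_A)/R_A = 0.2999 − 1 = -70.0%

-70.0%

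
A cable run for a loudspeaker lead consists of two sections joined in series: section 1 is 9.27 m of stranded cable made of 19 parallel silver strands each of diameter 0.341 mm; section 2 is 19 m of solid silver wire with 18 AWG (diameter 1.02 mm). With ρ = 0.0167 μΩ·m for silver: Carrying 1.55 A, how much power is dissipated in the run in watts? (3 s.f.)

ρ = 0.0167 μΩ·m = 1.67×10^-8 Ω·m
Section 1: A_strand = π(1.7050e-04)² = 9.133e-08 m²; R₁ = ρL/(N·A_s) = (1.67×10^-8)(9.27)/(19×9.133e-08) = 0.08922 Ω
Section 2: A = π(1.02/2 mm)² = π(5.1000e-04 m)² = 8.171e-07 m²
R₂ = (1.67×10^-8)(19)/(8.171e-07) = 0.3883 Ω
R = R₁ + R₂ = 0.4775 Ω
P = I²R = (1.55)² × 0.4775 = 1.15 W

1.15 W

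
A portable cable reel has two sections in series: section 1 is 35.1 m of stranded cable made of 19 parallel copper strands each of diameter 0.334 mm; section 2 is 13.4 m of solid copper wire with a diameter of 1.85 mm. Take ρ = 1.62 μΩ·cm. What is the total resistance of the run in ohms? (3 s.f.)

0.422 Ω

ρ = 1.62 μΩ·cm = 1.62×10^-8 Ω·m
Section 1: A_strand = π(1.6700e-04)² = 8.762e-08 m²; R₁ = ρL/(N·A_s) = (1.62×10^-8)(35.1)/(19×8.762e-08) = 0.3416 Ω
Section 2: A = π(d/2)² = π(9.2500e-04 m)² = 2.688e-06 m²
R₂ = (1.62×10^-8)(13.4)/(2.688e-06) = 0.08076 Ω
R = R₁ + R₂ = 0.422 Ω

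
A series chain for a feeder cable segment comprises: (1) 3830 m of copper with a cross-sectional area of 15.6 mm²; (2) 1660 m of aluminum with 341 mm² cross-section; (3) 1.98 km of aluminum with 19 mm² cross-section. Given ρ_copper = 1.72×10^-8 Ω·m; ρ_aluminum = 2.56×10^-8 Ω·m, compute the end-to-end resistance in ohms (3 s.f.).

7.02 Ω

Seg 1: A = 15.6 mm² = 1.560e-05 m²
R_1 = (1.72×10^-8)(3830)/(1.560e-05) = 4.223 Ω
Seg 2: A = 341 mm² = 3.410e-04 m²
R_2 = (2.56×10^-8)(1660)/(3.410e-04) = 0.1246 Ω
Seg 3: A = 19 mm² = 1.900e-05 m²
R_3 = (2.56×10^-8)(1980)/(1.900e-05) = 2.668 Ω
R_total = R_1 + R_2 + R_3 = 7.02 Ω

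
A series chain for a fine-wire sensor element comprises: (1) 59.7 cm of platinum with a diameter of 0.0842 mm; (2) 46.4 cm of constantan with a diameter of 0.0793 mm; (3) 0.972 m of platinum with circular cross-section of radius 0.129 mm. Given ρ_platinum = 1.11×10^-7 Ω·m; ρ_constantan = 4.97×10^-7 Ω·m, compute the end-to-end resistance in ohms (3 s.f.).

60.7 Ω

Seg 1: A = π(d/2)² = π(4.2100e-05 m)² = 5.568e-09 m²
R_1 = (1.11×10^-7)(0.597)/(5.568e-09) = 11.9 Ω
Seg 2: A = π(d/2)² = π(3.9650e-05 m)² = 4.939e-09 m²
R_2 = (4.97×10^-7)(0.464)/(4.939e-09) = 46.69 Ω
Seg 3: A = πr² = π(1.2900e-04 m)² = 5.228e-08 m²
R_3 = (1.11×10^-7)(0.972)/(5.228e-08) = 2.064 Ω
R_total = R_1 + R_2 + R_3 = 60.7 Ω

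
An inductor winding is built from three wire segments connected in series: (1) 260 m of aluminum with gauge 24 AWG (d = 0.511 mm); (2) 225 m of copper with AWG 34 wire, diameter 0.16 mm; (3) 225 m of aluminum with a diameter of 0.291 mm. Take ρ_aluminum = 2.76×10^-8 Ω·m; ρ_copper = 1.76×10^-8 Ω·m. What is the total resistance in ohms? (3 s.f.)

325 Ω

Seg 1: A = π(0.511/2 mm)² = π(2.5550e-04 m)² = 2.051e-07 m²
R_1 = (2.76×10^-8)(260)/(2.051e-07) = 34.99 Ω
Seg 2: A = π(0.16/2 mm)² = π(8.0000e-05 m)² = 2.011e-08 m²
R_2 = (1.76×10^-8)(225)/(2.011e-08) = 197 Ω
Seg 3: A = π(d/2)² = π(1.4550e-04 m)² = 6.651e-08 m²
R_3 = (2.76×10^-8)(225)/(6.651e-08) = 93.37 Ω
R_total = R_1 + R_2 + R_3 = 325 Ω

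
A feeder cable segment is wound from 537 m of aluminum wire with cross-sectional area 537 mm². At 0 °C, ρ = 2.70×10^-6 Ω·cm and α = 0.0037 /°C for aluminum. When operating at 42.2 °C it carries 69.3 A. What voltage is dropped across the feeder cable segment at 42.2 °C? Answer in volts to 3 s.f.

2.16 V

ρ = 2.70×10^-6 Ω·cm = 2.70×10^-8 Ω·m
A = 537 mm² = 5.370e-04 m²
R₍0₎ = ρL/A = (2.70×10^-8)(537)/(5.370e-04) = 0.027 Ω
R₍42.2₎ = R₍0₎(1 + αΔT) = 0.027 × (1 + 0.0037×42.2) = 0.03122 Ω
V = IR = 69.3 × 0.03122 = 2.16 V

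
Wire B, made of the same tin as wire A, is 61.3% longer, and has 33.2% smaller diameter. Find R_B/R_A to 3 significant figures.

R ∝ L/d², so R_B/R_A = (1 + 61.3/100) × (1 − 33.2/100)⁻²
= 1.613 × 2.241 = 3.61

3.61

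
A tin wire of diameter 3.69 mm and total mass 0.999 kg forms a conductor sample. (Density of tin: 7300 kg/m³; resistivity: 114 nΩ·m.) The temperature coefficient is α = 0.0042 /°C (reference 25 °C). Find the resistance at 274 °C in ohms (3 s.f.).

0.279 Ω

ρ = 114 nΩ·m = 1.14×10^-7 Ω·m
A = π(d/2)² = π(1.8450e-03 m)² = 1.0694e-05 m²
L = m/(density·A) = 0.999/(7300×1.0694e-05) = 12.8 m
R = ρL/A = (1.14×10^-7)(12.8)/(1.0694e-05) = 0.1364 Ω
R(274 °C) = 0.1364 × (1 + 0.0042×249) = 0.279 Ω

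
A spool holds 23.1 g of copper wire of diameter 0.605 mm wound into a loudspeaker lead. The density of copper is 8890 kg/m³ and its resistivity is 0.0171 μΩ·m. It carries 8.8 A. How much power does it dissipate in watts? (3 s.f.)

ρ = 0.0171 μΩ·m = 1.71×10^-8 Ω·m
A = π(d/2)² = π(3.0250e-04 m)² = 2.8748e-07 m²
L = m/(density·A) = 0.0231/(8890×2.8748e-07) = 9.039 m
R = ρL/A = (1.71×10^-8)(9.039)/(2.8748e-07) = 0.5377 Ω
P = I²R = (8.8)² × 0.5377 = 41.6 W

41.6 W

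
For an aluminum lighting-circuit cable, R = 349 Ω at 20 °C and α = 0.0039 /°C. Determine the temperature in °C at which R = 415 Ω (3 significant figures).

68.5 °C

R = R₀(1 + α(T − T₀)) ⇒ T = T₀ + (R/R₀ − 1)/α
T = 20 + (415/349 − 1)/0.0039 = 20 + (0.1891)/0.0039 = 68.5 °C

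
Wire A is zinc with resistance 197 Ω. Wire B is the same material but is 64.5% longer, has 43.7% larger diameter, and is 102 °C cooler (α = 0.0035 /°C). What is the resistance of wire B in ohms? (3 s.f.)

R ∝ ρL/d² with ρ ∝ (1+αΔT), so R_B/R_A = (1 + 64.5/100) × (1 + 43.7/100)⁻² × (1 − 0.0035×102)
= 1.645 × 0.4843 × 0.643 = 0.5122
R_B = 0.5122 × 197 = 101 Ω

101 Ω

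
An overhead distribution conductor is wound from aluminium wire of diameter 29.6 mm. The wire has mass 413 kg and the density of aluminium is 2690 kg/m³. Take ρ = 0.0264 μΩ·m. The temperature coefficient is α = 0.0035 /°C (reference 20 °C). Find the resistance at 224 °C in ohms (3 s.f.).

0.0147 Ω

ρ = 0.0264 μΩ·m = 2.64×10^-8 Ω·m
A = π(d/2)² = π(1.4800e-02 m)² = 6.8813e-04 m²
L = m/(density·A) = 413/(2690×6.8813e-04) = 223.1 m
R = ρL/A = (2.64×10^-8)(223.1)/(6.8813e-04) = 0.00856 Ω
R(224 °C) = 0.00856 × (1 + 0.0035×204) = 0.0147 Ω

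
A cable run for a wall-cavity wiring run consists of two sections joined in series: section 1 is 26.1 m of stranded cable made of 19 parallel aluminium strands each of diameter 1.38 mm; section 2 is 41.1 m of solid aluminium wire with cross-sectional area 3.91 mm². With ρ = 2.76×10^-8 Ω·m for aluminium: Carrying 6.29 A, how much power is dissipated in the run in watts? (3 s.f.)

12.5 W

Section 1: A_strand = π(6.9000e-04)² = 1.496e-06 m²; R₁ = ρL/(N·A_s) = (2.76×10^-8)(26.1)/(19×1.496e-06) = 0.02535 Ω
Section 2: A = 3.91 mm² = 3.910e-06 m²
R₂ = (2.76×10^-8)(41.1)/(3.910e-06) = 0.2901 Ω
R = R₁ + R₂ = 0.3155 Ω
P = I²R = (6.29)² × 0.3155 = 12.5 W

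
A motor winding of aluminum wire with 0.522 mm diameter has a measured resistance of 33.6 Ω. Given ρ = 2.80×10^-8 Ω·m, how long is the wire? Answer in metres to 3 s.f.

257 m

A = π(d/2)² = π(2.6100e-04 m)² = 2.140e-07 m²
L = RA/ρ = (33.6)(2.140e-07)/(2.80×10^-8) = 257 m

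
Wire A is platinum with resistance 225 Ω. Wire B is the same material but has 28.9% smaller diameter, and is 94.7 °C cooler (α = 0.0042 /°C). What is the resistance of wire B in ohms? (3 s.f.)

268 Ω

R ∝ ρL/d² with ρ ∝ (1+αΔT), so R_B/R_A = (1 − 28.9/100)⁻² × (1 − 0.0042×94.7)
= 1.978 × 0.6023 = 1.191
R_B = 1.191 × 225 = 268 Ω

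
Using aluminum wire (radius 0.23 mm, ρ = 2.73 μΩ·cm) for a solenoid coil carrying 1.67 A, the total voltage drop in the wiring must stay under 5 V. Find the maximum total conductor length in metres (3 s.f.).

ρ = 2.73 μΩ·cm = 2.73×10^-8 Ω·m
A = πr² = π(2.3000e-04 m)² = 1.662e-07 m²
L_max = V_max·A/(1·ρI) = (5)(1.662e-07)/(2.73×10^-8×1.67) = 18.2 m

18.2 m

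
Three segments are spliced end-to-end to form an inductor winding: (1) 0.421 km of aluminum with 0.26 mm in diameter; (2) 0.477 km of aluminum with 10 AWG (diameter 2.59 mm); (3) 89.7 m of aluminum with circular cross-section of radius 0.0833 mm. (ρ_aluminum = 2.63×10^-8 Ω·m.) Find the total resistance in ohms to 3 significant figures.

Seg 1: A = π(d/2)² = π(1.3000e-04 m)² = 5.309e-08 m²
R_1 = (2.63×10^-8)(421)/(5.309e-08) = 208.5 Ω
Seg 2: A = π(2.59/2 mm)² = π(1.2950e-03 m)² = 5.269e-06 m²
R_2 = (2.63×10^-8)(477)/(5.269e-06) = 2.381 Ω
Seg 3: A = πr² = π(8.3300e-05 m)² = 2.180e-08 m²
R_3 = (2.63×10^-8)(89.7)/(2.180e-08) = 108.2 Ω
R_total = R_1 + R_2 + R_3 = 319 Ω

319 Ω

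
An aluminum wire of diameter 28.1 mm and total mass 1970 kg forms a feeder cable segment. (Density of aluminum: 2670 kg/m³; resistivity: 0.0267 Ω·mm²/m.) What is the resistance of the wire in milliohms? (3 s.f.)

51.2 mΩ

ρ = 0.0267 Ω·mm²/m = 2.67×10^-8 Ω·m
A = π(d/2)² = π(1.4050e-02 m)² = 6.2016e-04 m²
L = m/(density·A) = 1970/(2670×6.2016e-04) = 1190 m
R = ρL/A = (2.67×10^-8)(1190)/(6.2016e-04) = 51.2 mΩ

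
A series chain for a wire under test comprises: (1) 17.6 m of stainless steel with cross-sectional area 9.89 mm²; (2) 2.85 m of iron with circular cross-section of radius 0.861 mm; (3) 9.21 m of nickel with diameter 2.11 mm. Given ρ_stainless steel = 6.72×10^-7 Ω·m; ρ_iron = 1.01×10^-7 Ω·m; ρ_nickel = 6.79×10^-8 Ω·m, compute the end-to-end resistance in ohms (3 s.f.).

1.50 Ω

Seg 1: A = 9.89 mm² = 9.890e-06 m²
R_1 = (6.72×10^-7)(17.6)/(9.890e-06) = 1.196 Ω
Seg 2: A = πr² = π(8.6100e-04 m)² = 2.329e-06 m²
R_2 = (1.01×10^-7)(2.85)/(2.329e-06) = 0.1236 Ω
Seg 3: A = π(d/2)² = π(1.0550e-03 m)² = 3.497e-06 m²
R_3 = (6.79×10^-8)(9.21)/(3.497e-06) = 0.1788 Ω
R_total = R_1 + R_2 + R_3 = 1.50 Ω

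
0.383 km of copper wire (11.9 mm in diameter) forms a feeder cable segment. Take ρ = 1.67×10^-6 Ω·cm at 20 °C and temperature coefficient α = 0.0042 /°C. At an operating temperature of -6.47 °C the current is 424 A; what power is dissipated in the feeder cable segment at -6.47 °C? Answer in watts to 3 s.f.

9190 W

ρ = 1.67×10^-6 Ω·cm = 1.67×10^-8 Ω·m
A = π(d/2)² = π(5.9500e-03 m)² = 1.112e-04 m²
R₍20₎ = ρL/A = (1.67×10^-8)(383)/(1.112e-04) = 0.05751 Ω
R₍-6.47₎ = R₍20₎(1 + αΔT) = 0.05751 × (1 + 0.0042×-26.5) = 0.05111 Ω
P = I²R = (424)² × 0.05111 = 9190 W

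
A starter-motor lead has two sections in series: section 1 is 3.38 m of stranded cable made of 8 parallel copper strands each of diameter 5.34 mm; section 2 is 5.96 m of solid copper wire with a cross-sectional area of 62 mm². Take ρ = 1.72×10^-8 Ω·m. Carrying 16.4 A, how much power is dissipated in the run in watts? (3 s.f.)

0.532 W

Section 1: A_strand = π(2.6700e-03)² = 2.240e-05 m²; R₁ = ρL/(N·A_s) = (1.72×10^-8)(3.38)/(8×2.240e-05) = 3.245×10^-4 Ω
Section 2: A = 62 mm² = 6.200e-05 m²
R₂ = (1.72×10^-8)(5.96)/(6.200e-05) = 0.001653 Ω
R = R₁ + R₂ = 0.001978 Ω
P = I²R = (16.4)² × 0.001978 = 0.532 W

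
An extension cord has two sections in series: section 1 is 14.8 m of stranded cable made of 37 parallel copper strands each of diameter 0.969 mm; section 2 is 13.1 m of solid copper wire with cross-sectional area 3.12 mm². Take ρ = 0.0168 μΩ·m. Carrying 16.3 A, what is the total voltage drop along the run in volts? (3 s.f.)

1.30 V

ρ = 0.0168 μΩ·m = 1.68×10^-8 Ω·m
Section 1: A_strand = π(4.8450e-04)² = 7.375e-07 m²; R₁ = ρL/(N·A_s) = (1.68×10^-8)(14.8)/(37×7.375e-07) = 0.009112 Ω
Section 2: A = 3.12 mm² = 3.120e-06 m²
R₂ = (1.68×10^-8)(13.1)/(3.120e-06) = 0.07054 Ω
R = R₁ + R₂ = 0.07965 Ω
V = IR = 16.3 × 0.07965 = 1.30 V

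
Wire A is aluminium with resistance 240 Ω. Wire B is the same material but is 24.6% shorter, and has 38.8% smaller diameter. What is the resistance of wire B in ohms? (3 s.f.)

483 Ω

R ∝ L/d², so R_B/R_A = (1 − 24.6/100) × (1 − 38.8/100)⁻²
= 0.754 × 2.67 = 2.013
R_B = 2.013 × 240 = 483 Ω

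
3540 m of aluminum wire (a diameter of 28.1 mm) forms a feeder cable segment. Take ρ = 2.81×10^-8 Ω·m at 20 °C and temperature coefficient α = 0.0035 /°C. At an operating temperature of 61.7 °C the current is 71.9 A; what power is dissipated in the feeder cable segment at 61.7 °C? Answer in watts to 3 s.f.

950 W

A = π(d/2)² = π(1.4050e-02 m)² = 6.202e-04 m²
R₍20₎ = ρL/A = (2.81×10^-8)(3540)/(6.202e-04) = 0.1604 Ω
R₍61.7₎ = R₍20₎(1 + αΔT) = 0.1604 × (1 + 0.0035×41.7) = 0.1838 Ω
P = I²R = (71.9)² × 0.1838 = 950 W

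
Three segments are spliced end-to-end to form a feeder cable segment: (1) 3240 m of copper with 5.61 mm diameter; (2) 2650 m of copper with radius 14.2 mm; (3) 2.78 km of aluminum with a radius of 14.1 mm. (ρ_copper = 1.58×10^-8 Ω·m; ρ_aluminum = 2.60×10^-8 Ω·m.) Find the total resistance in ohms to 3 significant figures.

2.25 Ω

Seg 1: A = π(d/2)² = π(2.8050e-03 m)² = 2.472e-05 m²
R_1 = (1.58×10^-8)(3240)/(2.472e-05) = 2.071 Ω
Seg 2: A = πr² = π(1.4200e-02 m)² = 6.335e-04 m²
R_2 = (1.58×10^-8)(2650)/(6.335e-04) = 0.0661 Ω
Seg 3: A = πr² = π(1.4100e-02 m)² = 6.246e-04 m²
R_3 = (2.60×10^-8)(2780)/(6.246e-04) = 0.1157 Ω
R_total = R_1 + R_2 + R_3 = 2.25 Ω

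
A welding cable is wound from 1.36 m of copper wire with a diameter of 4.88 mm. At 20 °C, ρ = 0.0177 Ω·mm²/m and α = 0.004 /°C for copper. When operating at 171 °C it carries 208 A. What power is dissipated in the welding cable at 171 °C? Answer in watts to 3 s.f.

89.3 W

ρ = 0.0177 Ω·mm²/m = 1.77×10^-8 Ω·m
A = π(d/2)² = π(2.4400e-03 m)² = 1.870e-05 m²
R₍20₎ = ρL/A = (1.77×10^-8)(1.36)/(1.870e-05) = 0.001287 Ω
R₍171₎ = R₍20₎(1 + αΔT) = 0.001287 × (1 + 0.004×151) = 0.002064 Ω
P = I²R = (208)² × 0.002064 = 89.3 W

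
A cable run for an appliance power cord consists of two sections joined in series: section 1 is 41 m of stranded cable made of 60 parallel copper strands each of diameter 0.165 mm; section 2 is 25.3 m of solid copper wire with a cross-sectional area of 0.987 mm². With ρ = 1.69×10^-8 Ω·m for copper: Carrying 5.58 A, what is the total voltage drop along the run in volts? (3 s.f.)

5.43 V

Section 1: A_strand = π(8.2500e-05)² = 2.138e-08 m²; R₁ = ρL/(N·A_s) = (1.69×10^-8)(41)/(60×2.138e-08) = 0.5401 Ω
Section 2: A = 0.987 mm² = 9.870e-07 m²
R₂ = (1.69×10^-8)(25.3)/(9.870e-07) = 0.4332 Ω
R = R₁ + R₂ = 0.9733 Ω
V = IR = 5.58 × 0.9733 = 5.43 V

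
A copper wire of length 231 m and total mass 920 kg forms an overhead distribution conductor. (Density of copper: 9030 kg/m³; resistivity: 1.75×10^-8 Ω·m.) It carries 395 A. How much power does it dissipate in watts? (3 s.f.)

1430 W

A = m/(density·L) = 920/(9030×231) = 4.4105e-04 m²
R = ρL/A = (1.75×10^-8)(231)/(4.4105e-04) = 0.009166 Ω
P = I²R = (395)² × 0.009166 = 1430 W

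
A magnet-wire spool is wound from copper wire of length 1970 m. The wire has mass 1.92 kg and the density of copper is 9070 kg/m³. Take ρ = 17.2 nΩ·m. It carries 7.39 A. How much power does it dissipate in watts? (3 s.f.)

ρ = 17.2 nΩ·m = 1.72×10^-8 Ω·m
A = m/(density·L) = 1.92/(9070×1970) = 1.0746e-07 m²
R = ρL/A = (1.72×10^-8)(1970)/(1.0746e-07) = 315.3 Ω
P = I²R = (7.39)² × 315.3 = 17200 W

17200 W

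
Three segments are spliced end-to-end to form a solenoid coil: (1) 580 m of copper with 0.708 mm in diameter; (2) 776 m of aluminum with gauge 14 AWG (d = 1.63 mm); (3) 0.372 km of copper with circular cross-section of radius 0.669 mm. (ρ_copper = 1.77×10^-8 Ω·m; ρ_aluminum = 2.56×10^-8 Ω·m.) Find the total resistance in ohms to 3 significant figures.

40.3 Ω

Seg 1: A = π(d/2)² = π(3.5400e-04 m)² = 3.937e-07 m²
R_1 = (1.77×10^-8)(580)/(3.937e-07) = 26.08 Ω
Seg 2: A = π(1.63/2 mm)² = π(8.1500e-04 m)² = 2.087e-06 m²
R_2 = (2.56×10^-8)(776)/(2.087e-06) = 9.52 Ω
Seg 3: A = πr² = π(6.6900e-04 m)² = 1.406e-06 m²
R_3 = (1.77×10^-8)(372)/(1.406e-06) = 4.683 Ω
R_total = R_1 + R_2 + R_3 = 40.3 Ω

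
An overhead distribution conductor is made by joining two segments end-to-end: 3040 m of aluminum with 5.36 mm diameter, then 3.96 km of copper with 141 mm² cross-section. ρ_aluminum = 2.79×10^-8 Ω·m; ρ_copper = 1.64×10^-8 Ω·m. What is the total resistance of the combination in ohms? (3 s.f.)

Segment 1: A = π(d/2)² = π(2.6800e-03 m)² = 2.256e-05 m²
R₁ = ρL/A = (2.79×10^-8)(3040)/(2.256e-05) = 3.759 Ω
Segment 2: A = 141 mm² = 1.410e-04 m²
R₂ = (1.64×10^-8)(3960)/(1.410e-04) = 0.4606 Ω
R = R₁ + R₂ = 4.22 Ω

4.22 Ω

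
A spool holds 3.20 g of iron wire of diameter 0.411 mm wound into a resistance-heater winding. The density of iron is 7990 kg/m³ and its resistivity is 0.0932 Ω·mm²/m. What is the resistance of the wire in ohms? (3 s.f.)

2.12 Ω

ρ = 0.0932 Ω·mm²/m = 9.32×10^-8 Ω·m
A = π(d/2)² = π(2.0550e-04 m)² = 1.3267e-07 m²
L = m/(density·A) = 0.0032/(7990×1.3267e-07) = 3.019 m
R = ρL/A = (9.32×10^-8)(3.019)/(1.3267e-07) = 2.12 Ω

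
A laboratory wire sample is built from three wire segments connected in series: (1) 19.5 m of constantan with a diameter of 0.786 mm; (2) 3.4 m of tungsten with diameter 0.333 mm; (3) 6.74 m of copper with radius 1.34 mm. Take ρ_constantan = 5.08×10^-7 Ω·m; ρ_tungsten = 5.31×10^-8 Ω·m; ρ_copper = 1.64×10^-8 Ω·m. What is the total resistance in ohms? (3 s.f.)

Seg 1: A = π(d/2)² = π(3.9300e-04 m)² = 4.852e-07 m²
R_1 = (5.08×10^-7)(19.5)/(4.852e-07) = 20.42 Ω
Seg 2: A = π(d/2)² = π(1.6650e-04 m)² = 8.709e-08 m²
R_2 = (5.31×10^-8)(3.4)/(8.709e-08) = 2.073 Ω
Seg 3: A = πr² = π(1.3400e-03 m)² = 5.641e-06 m²
R_3 = (1.64×10^-8)(6.74)/(5.641e-06) = 0.01959 Ω
R_total = R_1 + R_2 + R_3 = 22.5 Ω

22.5 Ω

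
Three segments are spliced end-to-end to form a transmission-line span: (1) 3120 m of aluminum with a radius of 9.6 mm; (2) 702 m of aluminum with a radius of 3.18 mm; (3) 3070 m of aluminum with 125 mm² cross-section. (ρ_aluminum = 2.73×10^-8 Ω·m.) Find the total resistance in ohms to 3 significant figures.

1.57 Ω

Seg 1: A = πr² = π(9.6000e-03 m)² = 2.895e-04 m²
R_1 = (2.73×10^-8)(3120)/(2.895e-04) = 0.2942 Ω
Seg 2: A = πr² = π(3.1800e-03 m)² = 3.177e-05 m²
R_2 = (2.73×10^-8)(702)/(3.177e-05) = 0.6032 Ω
Seg 3: A = 125 mm² = 1.250e-04 m²
R_3 = (2.73×10^-8)(3070)/(1.250e-04) = 0.6705 Ω
R_total = R_1 + R_2 + R_3 = 1.57 Ω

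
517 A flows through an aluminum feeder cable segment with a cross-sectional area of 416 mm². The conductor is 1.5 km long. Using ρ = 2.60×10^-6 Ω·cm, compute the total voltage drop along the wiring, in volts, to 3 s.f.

48.5 V

ρ = 2.60×10^-6 Ω·cm = 2.60×10^-8 Ω·m
A = 416 mm² = 4.160e-04 m²
R = ρL/A = (2.60×10^-8)(1500)/(4.160e-04) = 0.09375 Ω
V = IR = 517 × 0.09375 = 48.5 V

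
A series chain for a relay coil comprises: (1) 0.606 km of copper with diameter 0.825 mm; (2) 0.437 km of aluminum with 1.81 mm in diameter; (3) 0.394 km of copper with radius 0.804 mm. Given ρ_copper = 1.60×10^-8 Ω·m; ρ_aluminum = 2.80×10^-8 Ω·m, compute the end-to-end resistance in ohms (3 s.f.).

Seg 1: A = π(d/2)² = π(4.1250e-04 m)² = 5.346e-07 m²
R_1 = (1.60×10^-8)(606)/(5.346e-07) = 18.14 Ω
Seg 2: A = π(d/2)² = π(9.0500e-04 m)² = 2.573e-06 m²
R_2 = (2.80×10^-8)(437)/(2.573e-06) = 4.755 Ω
Seg 3: A = πr² = π(8.0400e-04 m)² = 2.031e-06 m²
R_3 = (1.60×10^-8)(394)/(2.031e-06) = 3.104 Ω
R_total = R_1 + R_2 + R_3 = 26.0 Ω

26.0 Ω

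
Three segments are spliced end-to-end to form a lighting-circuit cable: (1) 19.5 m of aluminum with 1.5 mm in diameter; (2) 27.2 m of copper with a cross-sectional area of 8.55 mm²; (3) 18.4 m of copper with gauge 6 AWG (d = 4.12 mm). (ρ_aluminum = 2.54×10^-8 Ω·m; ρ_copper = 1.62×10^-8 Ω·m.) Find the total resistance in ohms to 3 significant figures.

0.354 Ω

Seg 1: A = π(d/2)² = π(7.5000e-04 m)² = 1.767e-06 m²
R_1 = (2.54×10^-8)(19.5)/(1.767e-06) = 0.2803 Ω
Seg 2: A = 8.55 mm² = 8.550e-06 m²
R_2 = (1.62×10^-8)(27.2)/(8.550e-06) = 0.05154 Ω
Seg 3: A = π(4.12/2 mm)² = π(2.0600e-03 m)² = 1.333e-05 m²
R_3 = (1.62×10^-8)(18.4)/(1.333e-05) = 0.02236 Ω
R_total = R_1 + R_2 + R_3 = 0.354 Ω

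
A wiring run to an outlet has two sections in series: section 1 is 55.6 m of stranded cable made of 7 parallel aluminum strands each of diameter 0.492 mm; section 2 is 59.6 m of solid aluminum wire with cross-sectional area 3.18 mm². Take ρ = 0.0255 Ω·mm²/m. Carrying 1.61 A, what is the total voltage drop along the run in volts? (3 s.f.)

2.48 V

ρ = 0.0255 Ω·mm²/m = 2.55×10^-8 Ω·m
Section 1: A_strand = π(2.4600e-04)² = 1.901e-07 m²; R₁ = ρL/(N·A_s) = (2.55×10^-8)(55.6)/(7×1.901e-07) = 1.065 Ω
Section 2: A = 3.18 mm² = 3.180e-06 m²
R₂ = (2.55×10^-8)(59.6)/(3.180e-06) = 0.4779 Ω
R = R₁ + R₂ = 1.543 Ω
V = IR = 1.61 × 1.543 = 2.48 V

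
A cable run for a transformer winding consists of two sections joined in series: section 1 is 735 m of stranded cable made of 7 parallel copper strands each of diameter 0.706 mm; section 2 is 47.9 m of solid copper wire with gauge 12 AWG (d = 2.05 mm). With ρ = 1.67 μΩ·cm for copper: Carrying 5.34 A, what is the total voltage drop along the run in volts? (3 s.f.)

25.2 V

ρ = 1.67 μΩ·cm = 1.67×10^-8 Ω·m
Section 1: A_strand = π(3.5300e-04)² = 3.915e-07 m²; R₁ = ρL/(N·A_s) = (1.67×10^-8)(735)/(7×3.915e-07) = 4.479 Ω
Section 2: A = π(2.05/2 mm)² = π(1.0250e-03 m)² = 3.301e-06 m²
R₂ = (1.67×10^-8)(47.9)/(3.301e-06) = 0.2424 Ω
R = R₁ + R₂ = 4.722 Ω
V = IR = 5.34 × 4.722 = 25.2 V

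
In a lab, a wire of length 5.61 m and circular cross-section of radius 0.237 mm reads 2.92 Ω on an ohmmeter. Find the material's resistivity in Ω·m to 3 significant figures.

A = πr² = π(2.3700e-04 m)² = 1.765e-07 m²
ρ = RA/L = (2.92)(1.765e-07)/(5.61) = 9.18×10^-8 Ω·m

9.18×10^-8 Ω·m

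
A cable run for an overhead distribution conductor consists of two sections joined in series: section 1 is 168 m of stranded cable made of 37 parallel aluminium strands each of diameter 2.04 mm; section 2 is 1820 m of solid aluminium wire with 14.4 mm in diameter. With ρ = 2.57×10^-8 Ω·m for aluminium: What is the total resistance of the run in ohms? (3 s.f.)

Section 1: A_strand = π(1.0200e-03)² = 3.269e-06 m²; R₁ = ρL/(N·A_s) = (2.57×10^-8)(168)/(37×3.269e-06) = 0.0357 Ω
Section 2: A = π(d/2)² = π(7.2000e-03 m)² = 1.629e-04 m²
R₂ = (2.57×10^-8)(1820)/(1.629e-04) = 0.2872 Ω
R = R₁ + R₂ = 0.323 Ω

0.323 Ω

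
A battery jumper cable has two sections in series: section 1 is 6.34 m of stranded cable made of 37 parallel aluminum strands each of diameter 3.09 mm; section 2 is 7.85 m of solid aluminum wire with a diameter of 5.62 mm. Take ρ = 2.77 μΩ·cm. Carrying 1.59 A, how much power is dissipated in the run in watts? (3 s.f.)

ρ = 2.77 μΩ·cm = 2.77×10^-8 Ω·m
Section 1: A_strand = π(1.5450e-03)² = 7.499e-06 m²; R₁ = ρL/(N·A_s) = (2.77×10^-8)(6.34)/(37×7.499e-06) = 6.329×10^-4 Ω
Section 2: A = π(d/2)² = π(2.8100e-03 m)² = 2.481e-05 m²
R₂ = (2.77×10^-8)(7.85)/(2.481e-05) = 0.008766 Ω
R = R₁ + R₂ = 0.009399 Ω
P = I²R = (1.59)² × 0.009399 = 0.0238 W

0.0238 W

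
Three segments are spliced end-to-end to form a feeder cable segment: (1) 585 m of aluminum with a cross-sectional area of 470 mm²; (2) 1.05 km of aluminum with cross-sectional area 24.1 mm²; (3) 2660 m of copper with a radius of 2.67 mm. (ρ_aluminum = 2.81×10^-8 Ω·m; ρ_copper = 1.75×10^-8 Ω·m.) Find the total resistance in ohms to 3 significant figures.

Seg 1: A = 470 mm² = 4.700e-04 m²
R_1 = (2.81×10^-8)(585)/(4.700e-04) = 0.03498 Ω
Seg 2: A = 24.1 mm² = 2.410e-05 m²
R_2 = (2.81×10^-8)(1050)/(2.410e-05) = 1.224 Ω
Seg 3: A = πr² = π(2.6700e-03 m)² = 2.240e-05 m²
R_3 = (1.75×10^-8)(2660)/(2.240e-05) = 2.078 Ω
R_total = R_1 + R_2 + R_3 = 3.34 Ω

3.34 Ω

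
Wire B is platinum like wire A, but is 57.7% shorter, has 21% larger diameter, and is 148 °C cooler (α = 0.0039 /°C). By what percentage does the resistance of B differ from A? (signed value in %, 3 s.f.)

-87.8%

R ∝ ρL/d² with ρ ∝ (1+αΔT), so R_B/R_A = (1 − 57.7/100) × (1 + 21/100)⁻² × (1 − 0.0039×148)
= 0.423 × 0.683 × 0.4228 = 0.1221
(R_B − R_A)/R_A = 0.1221 − 1 = -87.8%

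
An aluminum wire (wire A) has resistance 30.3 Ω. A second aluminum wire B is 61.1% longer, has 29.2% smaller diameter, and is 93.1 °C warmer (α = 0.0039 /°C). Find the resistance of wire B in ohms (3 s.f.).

133 Ω

R ∝ ρL/d² with ρ ∝ (1+αΔT), so R_B/R_A = (1 + 61.1/100) × (1 − 29.2/100)⁻² × (1 + 0.0039×93.1)
= 1.611 × 1.995 × 1.363 = 4.381
R_B = 4.381 × 30.3 = 133 Ω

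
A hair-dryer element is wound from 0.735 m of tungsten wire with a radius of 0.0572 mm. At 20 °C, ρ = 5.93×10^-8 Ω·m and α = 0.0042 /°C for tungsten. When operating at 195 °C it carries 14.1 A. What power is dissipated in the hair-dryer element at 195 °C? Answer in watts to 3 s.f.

A = πr² = π(5.7200e-05 m)² = 1.028e-08 m²
R₍20₎ = ρL/A = (5.93×10^-8)(0.735)/(1.028e-08) = 4.24 Ω
R₍195₎ = R₍20₎(1 + αΔT) = 4.24 × (1 + 0.0042×175) = 7.357 Ω
P = I²R = (14.1)² × 7.357 = 1460 W

1460 W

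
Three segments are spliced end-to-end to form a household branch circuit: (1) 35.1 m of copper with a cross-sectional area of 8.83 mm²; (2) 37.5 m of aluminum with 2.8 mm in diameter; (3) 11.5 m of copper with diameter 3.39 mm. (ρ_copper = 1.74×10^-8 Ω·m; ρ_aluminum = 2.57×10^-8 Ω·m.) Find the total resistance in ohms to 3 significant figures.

Seg 1: A = 8.83 mm² = 8.830e-06 m²
R_1 = (1.74×10^-8)(35.1)/(8.830e-06) = 0.06917 Ω
Seg 2: A = π(d/2)² = π(1.4000e-03 m)² = 6.158e-06 m²
R_2 = (2.57×10^-8)(37.5)/(6.158e-06) = 0.1565 Ω
Seg 3: A = π(d/2)² = π(1.6950e-03 m)² = 9.026e-06 m²
R_3 = (1.74×10^-8)(11.5)/(9.026e-06) = 0.02217 Ω
R_total = R_1 + R_2 + R_3 = 0.248 Ω

0.248 Ω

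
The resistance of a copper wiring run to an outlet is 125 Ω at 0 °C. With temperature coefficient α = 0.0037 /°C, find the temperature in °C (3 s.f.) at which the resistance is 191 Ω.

143 °C

R = R₀(1 + α(T − T₀)) ⇒ T = T₀ + (R/R₀ − 1)/α
T = 0 + (191/125 − 1)/0.0037 = 0 + (0.528)/0.0037 = 143 °C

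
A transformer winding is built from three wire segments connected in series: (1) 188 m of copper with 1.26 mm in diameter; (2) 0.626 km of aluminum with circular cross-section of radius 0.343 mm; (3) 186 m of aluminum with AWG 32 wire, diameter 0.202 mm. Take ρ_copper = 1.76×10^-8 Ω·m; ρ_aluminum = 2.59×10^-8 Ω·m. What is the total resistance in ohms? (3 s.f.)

197 Ω

Seg 1: A = π(d/2)² = π(6.3000e-04 m)² = 1.247e-06 m²
R_1 = (1.76×10^-8)(188)/(1.247e-06) = 2.654 Ω
Seg 2: A = πr² = π(3.4300e-04 m)² = 3.696e-07 m²
R_2 = (2.59×10^-8)(626)/(3.696e-07) = 43.87 Ω
Seg 3: A = π(0.202/2 mm)² = π(1.0100e-04 m)² = 3.205e-08 m²
R_3 = (2.59×10^-8)(186)/(3.205e-08) = 150.3 Ω
R_total = R_1 + R_2 + R_3 = 197 Ω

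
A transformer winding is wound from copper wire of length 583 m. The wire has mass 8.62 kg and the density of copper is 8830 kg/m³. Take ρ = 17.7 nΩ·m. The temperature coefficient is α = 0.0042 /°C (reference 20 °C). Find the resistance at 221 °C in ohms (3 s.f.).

11.4 Ω

ρ = 17.7 nΩ·m = 1.77×10^-8 Ω·m
A = m/(density·L) = 8.62/(8830×583) = 1.6745e-06 m²
R = ρL/A = (1.77×10^-8)(583)/(1.6745e-06) = 6.163 Ω
R(221 °C) = 6.163 × (1 + 0.0042×201) = 11.4 Ω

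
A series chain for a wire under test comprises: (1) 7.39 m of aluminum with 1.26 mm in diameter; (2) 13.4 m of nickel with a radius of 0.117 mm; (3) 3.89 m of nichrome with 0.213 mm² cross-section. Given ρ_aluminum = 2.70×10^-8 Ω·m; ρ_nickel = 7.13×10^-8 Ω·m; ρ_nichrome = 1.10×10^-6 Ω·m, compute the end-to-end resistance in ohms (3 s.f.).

Seg 1: A = π(d/2)² = π(6.3000e-04 m)² = 1.247e-06 m²
R_1 = (2.70×10^-8)(7.39)/(1.247e-06) = 0.16 Ω
Seg 2: A = πr² = π(1.1700e-04 m)² = 4.301e-08 m²
R_2 = (7.13×10^-8)(13.4)/(4.301e-08) = 22.22 Ω
Seg 3: A = 0.213 mm² = 2.130e-07 m²
R_3 = (1.10×10^-6)(3.89)/(2.130e-07) = 20.09 Ω
R_total = R_1 + R_2 + R_3 = 42.5 Ω

42.5 Ω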